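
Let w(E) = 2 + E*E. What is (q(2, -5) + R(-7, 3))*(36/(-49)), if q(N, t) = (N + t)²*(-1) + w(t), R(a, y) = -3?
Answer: -540/49 ≈ -11.020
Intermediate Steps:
w(E) = 2 + E²
q(N, t) = 2 + t² - (N + t)² (q(N, t) = (N + t)²*(-1) + (2 + t²) = -(N + t)² + (2 + t²) = 2 + t² - (N + t)²)
(q(2, -5) + R(-7, 3))*(36/(-49)) = ((2 + (-5)² - (2 - 5)²) - 3)*(36/(-49)) = ((2 + 25 - 1*(-3)²) - 3)*(36*(-1/49)) = ((2 + 25 - 1*9) - 3)*(-36/49) = ((2 + 25 - 9) - 3)*(-36/49) = (18 - 3)*(-36/49) = 15*(-36/49) = -540/49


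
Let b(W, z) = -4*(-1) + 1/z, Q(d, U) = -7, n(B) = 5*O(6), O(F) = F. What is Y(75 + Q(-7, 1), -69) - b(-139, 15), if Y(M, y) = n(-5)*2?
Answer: 839/15 ≈ 55.933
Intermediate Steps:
n(B) = 30 (n(B) = 5*6 = 30)
Y(M, y) = 60 (Y(M, y) = 30*2 = 60)
b(W, z) = 4 + 1/z
Y(75 + Q(-7, 1), -69) - b(-139, 15) = 60 - (4 + 1/15) = 60 - 1*61/15 = 60 - 61/15 = 839/15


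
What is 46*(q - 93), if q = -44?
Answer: -6302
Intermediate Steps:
46*(q - 93) = 46*(-44 - 93) = 46*(-137) = -6302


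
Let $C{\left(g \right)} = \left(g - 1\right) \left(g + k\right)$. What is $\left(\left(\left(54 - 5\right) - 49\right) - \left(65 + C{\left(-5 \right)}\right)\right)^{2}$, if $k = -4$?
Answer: $14161$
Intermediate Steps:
$C{\left(g \right)} = \left(-1 + g\right) \left(-4 + g\right)$ ($C{\left(g \right)} = \left(g - 1\right) \left(g - 4\right) = \left(-1 + g\right) \left(-4 + g\right)$)
$\left(\left(\left(54 - 5\right) - 49\right) - \left(65 + C{\left(-5 \right)}\right)\right)^{2} = \left(\left(\left(54 - 5\right) - 49\right) - \left(94 + 25\right)\right)^{2} = \left(\left(49 - 49\right) - 119\right)^{2} = \left(0 - 119\right)^{2} = \left(-119\right)^{2} = 14161$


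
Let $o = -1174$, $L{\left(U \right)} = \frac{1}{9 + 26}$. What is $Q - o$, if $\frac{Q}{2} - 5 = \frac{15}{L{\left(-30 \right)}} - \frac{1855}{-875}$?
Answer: $\frac{55956}{25} \approx 2238.2$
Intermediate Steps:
$L{\left(U \right)} = \frac{1}{35}$
$Q = \frac{26606}{25}$ ($Q = 10 + 2 \left(15 \frac{1}{\frac{1}{35}} - \frac{1855}{-875}\right) = 10 + 2 \left(15 \cdot 35 - - \frac{53}{25}\right) = 10 + 2 \left(525 + \frac{53}{25}\right) = 10 + 2 \cdot \frac{13178}{25} = 10 + \frac{26356}{25} = \frac{26606}{25} \approx 1064.2$)
$Q - o = \frac{26606}{25} - -1174 = \frac{26606}{25} + 1174 = \frac{55956}{25}$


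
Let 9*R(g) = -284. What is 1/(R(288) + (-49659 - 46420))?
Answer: -9/864995 ≈ -1.0405e-5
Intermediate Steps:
R(g) = -284/9 (R(g) = (⅑)*(-284) = -284/9)
1/(R(288) + (-49659 - 46420)) = 1/(-284/9 + (-49659 - 46420)) = 1/(-284/9 - 96079) = 1/(-864995/9) = -9/864995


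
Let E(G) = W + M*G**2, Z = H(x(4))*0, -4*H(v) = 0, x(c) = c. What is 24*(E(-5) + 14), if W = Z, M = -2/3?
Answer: -64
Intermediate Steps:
H(v) = 0 (H(v) = -1/4*0 = 0)
M = -2/3 (M = -2*1/3 = -2/3 ≈ -0.66667)
Z = 0 (Z = 0*0 = 0)
W = 0
E(G) = -2*G**2/3 (E(G) = 0 - 2*G**2/3 = -2*G**2/3)
24*(E(-5) + 14) = 24*(-2/3*(-5)**2 + 14) = 24*(-2/3*25 + 14) = 24*(-50/3 + 14) = 24*(-8/3) = -64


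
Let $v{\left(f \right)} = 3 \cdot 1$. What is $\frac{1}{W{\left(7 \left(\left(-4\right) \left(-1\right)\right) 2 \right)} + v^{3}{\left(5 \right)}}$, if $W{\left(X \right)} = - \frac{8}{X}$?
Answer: $\frac{7}{188} \approx 0.037234$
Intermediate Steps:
$v{\left(f \right)} = 3$
$\frac{1}{W{\left(7 \left(\left(-4\right) \left(-1\right)\right) 2 \right)} + v^{3}{\left(5 \right)}} = \frac{1}{- \frac{8}{7 \left(\left(-4\right) \left(-1\right)\right) 2} + 3^{3}} = \frac{1}{- \frac{8}{7 \cdot 4 \cdot 2} + 27} = \frac{1}{- \frac{8}{28 \cdot 2} + 27} = \frac{1}{- \frac{8}{56} + 27} = \frac{1}{\left(-8\right) \frac{1}{56} + 27} = \frac{1}{- \frac{1}{7} + 27} = \frac{1}{\frac{188}{7}} = \frac{7}{188}$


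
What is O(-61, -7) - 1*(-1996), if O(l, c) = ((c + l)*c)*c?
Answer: -1336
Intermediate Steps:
O(l, c) = c²*(c + l) (O(l, c) = (c*(c + l))*c = c²*(c + l))
O(-61, -7) - 1*(-1996) = (-7)²*(-7 - 61) - 1*(-1996) = 49*(-68) + 1996 = -3332 + 1996 = -1336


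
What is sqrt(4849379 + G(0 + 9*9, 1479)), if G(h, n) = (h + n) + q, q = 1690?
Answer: 9*sqrt(59909) ≈ 2202.9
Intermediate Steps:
G(h, n) = 1690 + h + n (G(h, n) = (h + n) + 1690 = 1690 + h + n)
sqrt(4849379 + G(0 + 9*9, 1479)) = sqrt(4849379 + (1690 + (0 + 9*9) + 1479)) = sqrt(4849379 + (1690 + (0 + 81) + 1479)) = sqrt(4849379 + (1690 + 81 + 1479)) = sqrt(4849379 + 3250) = sqrt(4852629) = 9*sqrt(59909)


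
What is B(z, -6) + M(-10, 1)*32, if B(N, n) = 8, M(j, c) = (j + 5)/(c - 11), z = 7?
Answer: 24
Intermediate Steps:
M(j, c) = (5 + j)/(-11 + c)
B(z, -6) + M(-10, 1)*32 = 8 + ((5 - 10)/(-11 + 1))*32 = 8 + (-5/(-10))*32 = 8 - ⅒*(-5)*32 = 8 + (½)*32 = 8 + 16 = 24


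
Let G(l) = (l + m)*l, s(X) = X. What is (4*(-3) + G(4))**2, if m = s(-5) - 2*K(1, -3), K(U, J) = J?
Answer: 64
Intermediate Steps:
m = 1 (m = -5 - 2*(-3) = -5 + 6 = 1)
G(l) = l*(1 + l) (G(l) = (l + 1)*l = (1 + l)*l = l*(1 + l))
(4*(-3) + G(4))**2 = (4*(-3) + 4*(1 + 4))**2 = (-12 + 4*5)**2 = (-12 + 20)**2 = 8**2 = 64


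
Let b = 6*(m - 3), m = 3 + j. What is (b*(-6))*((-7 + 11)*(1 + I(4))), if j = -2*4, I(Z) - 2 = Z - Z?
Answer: 3456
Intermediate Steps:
I(Z) = 2 (I(Z) = 2 + (Z - Z) = 2 + 0 = 2)
j = -8
m = -5 (m = 3 - 8 = -5)
b = -48 (b = 6*(-5 - 3) = 6*(-8) = -48)
(b*(-6))*((-7 + 11)*(1 + I(4))) = (-48*(-6))*((-7 + 11)*(1 + 2)) = 288*(4*3) = 288*12 = 3456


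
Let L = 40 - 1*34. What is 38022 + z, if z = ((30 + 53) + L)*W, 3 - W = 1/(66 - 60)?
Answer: 229645/6 ≈ 38274.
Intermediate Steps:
W = 17/6 (W = 3 - 1/(66 - 60) = 3 - 1/6 = 3 - 1*⅙ = 3 - ⅙ = 17/6 ≈ 2.8333)
L = 6 (L = 40 - 34 = 6)
z = 1513/6 (z = ((30 + 53) + 6)*(17/6) = (83 + 6)*(17/6) = 89*(17/6) = 1513/6 ≈ 252.17)
38022 + z = 38022 + 1513/6 = 229645/6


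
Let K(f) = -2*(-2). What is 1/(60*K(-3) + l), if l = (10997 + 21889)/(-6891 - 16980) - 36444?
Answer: -7957/288086190 ≈ -2.7620e-5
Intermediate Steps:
K(f) = 4
l = -289995870/7957 (l = 32886/(-23871) - 36444 = 32886*(-1/23871) - 36444 = -10962/7957 - 36444 = -289995870/7957 ≈ -36445.)
1/(60*K(-3) + l) = 1/(60*4 - 289995870/7957) = 1/(240 - 289995870/7957) = 1/(-288086190/7957) = -7957/288086190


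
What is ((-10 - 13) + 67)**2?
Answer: 1936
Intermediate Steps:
((-10 - 13) + 67)**2 = (-23 + 67)**2 = 44**2 = 1936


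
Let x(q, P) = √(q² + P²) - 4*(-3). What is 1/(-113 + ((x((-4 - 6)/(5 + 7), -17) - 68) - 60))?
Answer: -8244/1877447 - 6*√10429/1877447 ≈ -0.0047174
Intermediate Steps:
x(q, P) = 12 + √(P² + q²) (x(q, P) = √(P² + q²) + 12 = 12 + √(P² + q²))
1/(-113 + ((x((-4 - 6)/(5 + 7), -17) - 68) - 60)) = 1/(-113 + (((12 + √((-17)² + ((-4 - 6)/(5 + 7))²)) - 68) - 60)) = 1/(-113 + (((12 + √(289 + (-10/12)²)) - 68) - 60)) = 1/(-113 + (((12 + √(289 + (-10*1/12)²)) - 68) - 60)) = 1/(-113 + (((12 + √(289 + (-⅚)²)) - 68) - 60)) = 1/(-113 + (((12 + √(289 + 25/36)) - 68) - 60)) = 1/(-113 + (((12 + √(10429/36)) - 68) - 60)) = 1/(-113 + (((12 + √10429/6) - 68) - 60)) = 1/(-113 + ((-56 + √10429/6) - 60)) = 1/(-113 + (-116 + √10429/6)) = 1/(-229 + √10429/6)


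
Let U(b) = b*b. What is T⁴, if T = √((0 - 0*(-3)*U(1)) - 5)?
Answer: 25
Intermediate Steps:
U(b) = b²
T = I*√5 (T = √((0 - 0*(-3)*1²) - 5) = √((0 - 0) - 5) = √((0 - 1*0) - 5) = √((0 + 0) - 5) = √(0 - 5) = √(-5) = I*√5 ≈ 2.2361*I)
T⁴ = (I*√5)⁴ = 25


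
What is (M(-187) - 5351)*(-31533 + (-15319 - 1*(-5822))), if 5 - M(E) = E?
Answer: 211673770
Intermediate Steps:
M(E) = 5 - E
(M(-187) - 5351)*(-31533 + (-15319 - 1*(-5822))) = ((5 - 1*(-187)) - 5351)*(-31533 + (-15319 - 1*(-5822))) = ((5 + 187) - 5351)*(-31533 + (-15319 + 5822)) = (192 - 5351)*(-31533 - 9497) = -5159*(-41030) = 211673770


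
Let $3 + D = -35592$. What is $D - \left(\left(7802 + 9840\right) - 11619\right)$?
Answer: $-41618$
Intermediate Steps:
$D = -35595$ ($D = -3 - 35592 = -35595$)
$D - \left(\left(7802 + 9840\right) - 11619\right) = -35595 - \left(\left(7802 + 9840\right) - 11619\right) = -35595 - \left(17642 - 11619\right) = -35595 - 6023 = -41618$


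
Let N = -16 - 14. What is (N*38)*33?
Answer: -37620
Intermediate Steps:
N = -30
(N*38)*33 = -30*38*33 = -1140*33 = -37620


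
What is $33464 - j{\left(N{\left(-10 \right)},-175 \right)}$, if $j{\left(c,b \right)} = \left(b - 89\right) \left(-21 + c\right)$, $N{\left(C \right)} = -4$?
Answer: $26864$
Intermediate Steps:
$j{\left(c,b \right)} = \left(-89 + b\right) \left(-21 + c\right)$
$33464 - j{\left(N{\left(-10 \right)},-175 \right)} = 33464 - \left(1869 - -356 - -3675 - -700\right) = 33464 - \left(1869 + 356 + 3675 + 700\right) = 33464 - 6600 = 26864$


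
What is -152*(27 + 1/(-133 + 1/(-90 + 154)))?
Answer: -34919416/8511 ≈ -4102.9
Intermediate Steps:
-152*(27 + 1/(-133 + 1/(-90 + 154))) = -152*(27 + 1/(-133 + 1/64)) = -152*(27 + 1/(-8511/64)) = -152*(27 - 64/8511) = -152*229733/8511 = -34919416/8511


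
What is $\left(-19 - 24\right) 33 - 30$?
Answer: $-1449$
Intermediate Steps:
$\left(-19 - 24\right) 33 - 30 = \left(-43\right) 33 - 30 = -1419 - 30 = -1449$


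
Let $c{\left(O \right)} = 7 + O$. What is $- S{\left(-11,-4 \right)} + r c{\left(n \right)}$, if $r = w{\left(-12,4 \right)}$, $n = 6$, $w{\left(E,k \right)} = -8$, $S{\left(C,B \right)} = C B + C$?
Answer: $-137$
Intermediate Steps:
$S{\left(C,B \right)} = C + B C$ ($S{\left(C,B \right)} = B C + C = C + B C$)
$r = -8$
$- S{\left(-11,-4 \right)} + r c{\left(n \right)} = - \left(-11\right) \left(1 - 4\right) - 8 \left(7 + 6\right) = - \left(-11\right) \left(-3\right) - 104 = \left(-1\right) 33 - 104 = -33 - 104 = -137$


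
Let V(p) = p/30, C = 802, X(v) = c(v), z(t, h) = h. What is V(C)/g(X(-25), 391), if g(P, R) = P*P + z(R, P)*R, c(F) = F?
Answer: -401/137250 ≈ -0.0029217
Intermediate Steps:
X(v) = v
g(P, R) = P**2 + P*R (g(P, R) = P*P + P*R = P**2 + P*R)
V(p) = p/30 (V(p) = p*(1/30) = p/30)
V(C)/g(X(-25), 391) = ((1/30)*802)/((-25*(-25 + 391))) = 401/(15*((-25*366))) = (401/15)/(-9150) = (401/15)*(-1/9150) = -401/137250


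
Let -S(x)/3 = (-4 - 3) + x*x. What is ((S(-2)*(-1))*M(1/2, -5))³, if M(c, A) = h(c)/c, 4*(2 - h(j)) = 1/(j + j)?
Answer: -250047/8 ≈ -31256.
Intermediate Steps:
S(x) = 21 - 3*x² (S(x) = -3*((-4 - 3) + x*x) = -3*(-7 + x²) = 21 - 3*x²)
h(j) = 2 - 1/(8*j) (h(j) = 2 - 1/(4*(j + j)) = 2 - 1/(2*j)/4 = 2 - 1/(8*j))
M(c, A) = (2 - 1/(8*c))/c
((S(-2)*(-1))*M(1/2, -5))³ = (((21 - 3*(-2)²)*(-1))*((-1 + 16*(1/2))/(8*(1/2)²)))³ = (((21 - 3*4)*(-1))*((-1 + 16*(1*(½)))/(8*(1*(½))²)))³ = (((21 - 12)*(-1))*((-1 + 16*(½))/(8*2⁻²)))³ = ((9*(-1))*((⅛)*4*(-1 + 8)))³ = (-9*4*7/8)³ = (-9*7/2)³ = (-63/2)³ = -250047/8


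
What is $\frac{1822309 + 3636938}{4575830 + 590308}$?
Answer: $\frac{1819749}{1722046} \approx 1.0567$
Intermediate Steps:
$\frac{1822309 + 3636938}{4575830 + 590308} = \frac{5459247}{5166138} = 5459247 \cdot \frac{1}{5166138} = \frac{1819749}{1722046}$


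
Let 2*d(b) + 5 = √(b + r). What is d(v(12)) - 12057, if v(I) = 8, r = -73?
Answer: -24119/2 + I*√65/2 ≈ -12060.0 + 4.0311*I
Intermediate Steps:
d(b) = -5/2 + √(-73 + b)/2 (d(b) = -5/2 + √(b - 73)/2 = -5/2 + √(-73 + b)/2)
d(v(12)) - 12057 = (-5/2 + √(-73 + 8)/2) - 12057 = (-5/2 + √(-65)/2) - 12057 = (-5/2 + (I*√65)/2) - 12057 = (-5/2 + I*√65/2) - 12057 = -24119/2 + I*√65/2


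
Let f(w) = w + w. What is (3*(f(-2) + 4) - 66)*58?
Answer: -3828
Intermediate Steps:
f(w) = 2*w
(3*(f(-2) + 4) - 66)*58 = (3*(2*(-2) + 4) - 66)*58 = (3*(-4 + 4) - 66)*58 = (3*0 - 66)*58 = (0 - 66)*58 = -66*58 = -3828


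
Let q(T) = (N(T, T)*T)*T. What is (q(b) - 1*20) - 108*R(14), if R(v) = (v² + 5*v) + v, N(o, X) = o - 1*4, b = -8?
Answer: -31028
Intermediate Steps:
N(o, X) = -4 + o (N(o, X) = o - 4 = -4 + o)
q(T) = T²*(-4 + T) (q(T) = ((-4 + T)*T)*T = (T*(-4 + T))*T = T²*(-4 + T))
R(v) = v² + 6*v
(q(b) - 1*20) - 108*R(14) = ((-8)²*(-4 - 8) - 1*20) - 1512*(6 + 14) = (64*(-12) - 20) - 1512*20 = (-768 - 20) - 108*280 = -788 - 30240 = -31028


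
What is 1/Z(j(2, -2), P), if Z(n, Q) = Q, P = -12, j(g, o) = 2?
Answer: -1/12 ≈ -0.083333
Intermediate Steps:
1/Z(j(2, -2), P) = 1/(-12) = -1/12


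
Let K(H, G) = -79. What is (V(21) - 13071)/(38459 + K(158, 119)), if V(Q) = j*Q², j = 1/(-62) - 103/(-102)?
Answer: -332874/1011313 ≈ -0.32915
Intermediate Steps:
j = 1571/1581 (j = 1*(-1/62) - 103*(-1/102) = -1/62 + 103/102 = 1571/1581 ≈ 0.99368)
V(Q) = 1571*Q²/1581
(V(21) - 13071)/(38459 + K(158, 119)) = ((1571/1581)*21² - 13071)/(38459 - 79) = ((1571/1581)*441 - 13071)/38380 = (230937/527 - 13071)*(1/38380) = -6657480/527*1/38380 = -332874/1011313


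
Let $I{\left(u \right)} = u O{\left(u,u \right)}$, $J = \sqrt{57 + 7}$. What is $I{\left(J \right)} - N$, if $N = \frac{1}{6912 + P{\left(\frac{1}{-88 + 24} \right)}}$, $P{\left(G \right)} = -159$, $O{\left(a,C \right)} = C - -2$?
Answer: $\frac{540239}{6753} \approx 80.0$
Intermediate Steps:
$O{\left(a,C \right)} = 2 + C$ ($O{\left(a,C \right)} = C + 2 = 2 + C$)
$J = 8$ ($J = \sqrt{64} = 8$)
$I{\left(u \right)} = u \left(2 + u\right)$
$N = \frac{1}{6753}$ ($N = \frac{1}{6912 - 159} = \frac{1}{6753} \approx 0.00014808$)
$I{\left(J \right)} - N = 8 \left(2 + 8\right) - \frac{1}{6753} = 8 \cdot 10 - \frac{1}{6753} = 80 - \frac{1}{6753} = \frac{540239}{6753}$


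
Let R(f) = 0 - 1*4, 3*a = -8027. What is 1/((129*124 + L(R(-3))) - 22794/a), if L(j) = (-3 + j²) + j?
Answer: 8027/128540517 ≈ 6.2447e-5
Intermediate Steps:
a = -8027/3 (a = (⅓)*(-8027) = -8027/3 ≈ -2675.7)
R(f) = -4 (R(f) = 0 - 4 = -4)
L(j) = -3 + j + j²
1/((129*124 + L(R(-3))) - 22794/a) = 1/((129*124 + (-3 - 4 + (-4)²)) - 22794/(-8027/3)) = 1/((15996 + (-3 - 4 + 16)) - 22794*(-3/8027)) = 1/((15996 + 9) + 68382/8027) = 1/(16005 + 68382/8027) = 1/(128540517/8027) = 8027/128540517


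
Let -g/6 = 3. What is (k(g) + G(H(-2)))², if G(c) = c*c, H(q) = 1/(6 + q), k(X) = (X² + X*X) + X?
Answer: 101626561/256 ≈ 3.9698e+5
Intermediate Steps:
g = -18 (g = -6*3 = -18)
k(X) = X + 2*X² (k(X) = (X² + X²) + X = 2*X² + X = X + 2*X²)
G(c) = c²
(k(g) + G(H(-2)))² = (-18*(1 + 2*(-18)) + (1/(6 - 2))²)² = (-18*(1 - 36) + (1/4)²)² = (-18*(-35) + (¼)²)² = (630 + 1/16)² = (10081/16)² = 101626561/256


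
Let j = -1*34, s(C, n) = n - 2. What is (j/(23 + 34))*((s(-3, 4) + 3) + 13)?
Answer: -204/19 ≈ -10.737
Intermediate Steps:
s(C, n) = -2 + n
j = -34
(j/(23 + 34))*((s(-3, 4) + 3) + 13) = (-34/(23 + 34))*(((-2 + 4) + 3) + 13) = (-34/57)*((2 + 3) + 13) = ((1/57)*(-34))*(5 + 13) = -34/57*18 = -204/19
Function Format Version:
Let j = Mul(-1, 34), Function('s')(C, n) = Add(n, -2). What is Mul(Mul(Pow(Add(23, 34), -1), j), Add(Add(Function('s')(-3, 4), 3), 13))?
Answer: Rational(-204, 19) ≈ -10.737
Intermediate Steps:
Function('s')(C, n) = Add(-2, n)
j = -34
Mul(Mul(Pow(Add(23, 34), -1), j), Add(Add(Function('s')(-3, 4), 3), 13)) = Mul(Mul(Pow(Add(23, 34), -1), -34), Add(Add(Add(-2, 4), 3), 13)) = Mul(Mul(Pow(57, -1), -34), Add(Add(2, 3), 13)) = Mul(Mul(Rational(1, 57), -34), Add(5, 13)) = Mul(Rational(-34, 57), 18) = Rational(-204, 19)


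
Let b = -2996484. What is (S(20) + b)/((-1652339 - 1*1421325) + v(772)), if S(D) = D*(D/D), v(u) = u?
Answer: 749116/768223 ≈ 0.97513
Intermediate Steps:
S(D) = D (S(D) = D*1 = D)
(S(20) + b)/((-1652339 - 1*1421325) + v(772)) = (20 - 2996484)/((-1652339 - 1*1421325) + 772) = -2996464/((-1652339 - 1421325) + 772) = -2996464/(-3073664 + 772) = -2996464/(-3072892) = -2996464*(-1/3072892) = 749116/768223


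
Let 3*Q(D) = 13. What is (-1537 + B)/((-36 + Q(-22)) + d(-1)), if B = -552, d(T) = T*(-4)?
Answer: 6267/83 ≈ 75.506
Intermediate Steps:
Q(D) = 13/3 (Q(D) = (1/3)*13 = 13/3)
d(T) = -4*T
(-1537 + B)/((-36 + Q(-22)) + d(-1)) = (-1537 - 552)/((-36 + 13/3) - 4*(-1)) = -2089/(-95/3 + 4) = -2089/(-83/3) = -3/83*(-2089) = 6267/83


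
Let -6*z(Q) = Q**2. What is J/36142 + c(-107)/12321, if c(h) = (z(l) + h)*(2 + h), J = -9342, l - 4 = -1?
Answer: 98881651/148435194 ≈ 0.66616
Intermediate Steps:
l = 3 (l = 4 - 1 = 3)
z(Q) = -Q**2/6
c(h) = (2 + h)*(-3/2 + h) (c(h) = (-1/6*3**2 + h)*(2 + h) = (-1/6*9 + h)*(2 + h) = (-3/2 + h)*(2 + h) = (2 + h)*(-3/2 + h))
J/36142 + c(-107)/12321 = -9342/36142 + (-3 + (-107)**2 + (1/2)*(-107))/12321 = -9342*1/36142 + (-3 + 11449 - 107/2)*(1/12321) = -4671/18071 + (22785/2)*(1/12321) = -4671/18071 + 7595/8214 = 98881651/148435194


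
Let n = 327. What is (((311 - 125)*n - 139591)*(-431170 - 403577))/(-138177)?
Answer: -21917395481/46059 ≈ -4.7586e+5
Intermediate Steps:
(((311 - 125)*n - 139591)*(-431170 - 403577))/(-138177) = (((311 - 125)*327 - 139591)*(-431170 - 403577))/(-138177) = ((186*327 - 139591)*(-834747))*(-1/138177) = ((60822 - 139591)*(-834747))*(-1/138177) = -78769*(-834747)*(-1/138177) = 65752186443*(-1/138177) = -21917395481/46059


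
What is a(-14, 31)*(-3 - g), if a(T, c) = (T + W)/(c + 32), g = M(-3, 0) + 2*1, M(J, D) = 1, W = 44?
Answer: -20/7 ≈ -2.8571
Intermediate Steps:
g = 3 (g = 1 + 2*1 = 1 + 2 = 3)
a(T, c) = (44 + T)/(32 + c) (a(T, c) = (T + 44)/(c + 32) = (44 + T)/(32 + c))
a(-14, 31)*(-3 - g) = ((44 - 14)/(32 + 31))*(-3 - 1*3) = (30/63)*(-3 - 3) = ((1/63)*30)*(-6) = (10/21)*(-6) = -20/7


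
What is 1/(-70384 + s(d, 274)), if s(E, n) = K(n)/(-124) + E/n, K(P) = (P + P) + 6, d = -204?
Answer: -8494/597885969 ≈ -1.4207e-5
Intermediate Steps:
K(P) = 6 + 2*P (K(P) = 2*P + 6 = 6 + 2*P)
s(E, n) = -3/62 - n/62 + E/n (s(E, n) = (6 + 2*n)/(-124) + E/n = (6 + 2*n)*(-1/124) + E/n = (-3/62 - n/62) + E/n = -3/62 - n/62 + E/n)
1/(-70384 + s(d, 274)) = 1/(-70384 + (-204 - 1/62*274*(3 + 274))/274) = 1/(-70384 + (-204 - 1/62*274*277)/274) = 1/(-70384 + (-204 - 37949/31)/274) = 1/(-70384 + (1/274)*(-44273/31)) = 1/(-70384 - 44273/8494) = 1/(-597885969/8494) = -8494/597885969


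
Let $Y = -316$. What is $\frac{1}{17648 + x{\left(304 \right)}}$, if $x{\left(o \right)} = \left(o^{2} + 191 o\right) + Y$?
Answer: $\frac{1}{167812} \approx 5.9591 \cdot 10^{-6}$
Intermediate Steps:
$x{\left(o \right)} = -316 + o^{2} + 191 o$ ($x{\left(o \right)} = \left(o^{2} + 191 o\right) - 316 = -316 + o^{2} + 191 o$)
$\frac{1}{17648 + x{\left(304 \right)}} = \frac{1}{17648 + \left(-316 + 304^{2} + 191 \cdot 304\right)} = \frac{1}{17648 + \left(-316 + 92416 + 58064\right)} = \frac{1}{17648 + 150164} = \frac{1}{167812}$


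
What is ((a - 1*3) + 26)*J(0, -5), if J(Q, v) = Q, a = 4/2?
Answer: 0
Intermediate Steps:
a = 2 (a = 4*(1/2) = 2)
((a - 1*3) + 26)*J(0, -5) = ((2 - 1*3) + 26)*0 = ((2 - 3) + 26)*0 = (-1 + 26)*0 = 25*0 = 0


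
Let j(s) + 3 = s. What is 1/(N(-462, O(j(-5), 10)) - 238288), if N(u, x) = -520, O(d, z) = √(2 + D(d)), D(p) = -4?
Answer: -1/238808 ≈ -4.1875e-6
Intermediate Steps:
j(s) = -3 + s
O(d, z) = I*√2 (O(d, z) = √(2 - 4) = √(-2) = I*√2)
1/(N(-462, O(j(-5), 10)) - 238288) = 1/(-520 - 238288) = 1/(-238808) = -1/238808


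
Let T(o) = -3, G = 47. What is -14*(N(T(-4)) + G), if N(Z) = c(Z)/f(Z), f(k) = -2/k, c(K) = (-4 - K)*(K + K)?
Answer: -784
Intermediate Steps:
c(K) = 2*K*(-4 - K) (c(K) = (-4 - K)*(2*K) = 2*K*(-4 - K))
N(Z) = Z²*(4 + Z) (N(Z) = (-2*Z*(4 + Z))/((-2/Z)) = (-2*Z*(4 + Z))*(-Z/2) = Z²*(4 + Z))
-14*(N(T(-4)) + G) = -14*((-3)²*(4 - 3) + 47) = -14*(9*1 + 47) = -14*(9 + 47) = -14*56 = -784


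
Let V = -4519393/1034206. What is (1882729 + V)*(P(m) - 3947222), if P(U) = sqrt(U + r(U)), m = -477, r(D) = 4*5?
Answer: -3842867533066378191/517103 + 1947125108781*I*sqrt(457)/1034206 ≈ -7.4315e+12 + 4.0248e+7*I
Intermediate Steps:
V = -4519393/1034206 (V = -4519393*1/1034206 = -4519393/1034206 ≈ -4.3699)
r(D) = 20
P(U) = sqrt(20 + U) (P(U) = sqrt(U + 20) = sqrt(20 + U))
(1882729 + V)*(P(m) - 3947222) = (1882729 - 4519393/1034206)*(sqrt(20 - 477) - 3947222) = 1947125108781*(sqrt(-457) - 3947222)/1034206 = 1947125108781*(I*sqrt(457) - 3947222)/1034206 = 1947125108781*(-3947222 + I*sqrt(457))/1034206 = -3842867533066378191/517103 + 1947125108781*I*sqrt(457)/1034206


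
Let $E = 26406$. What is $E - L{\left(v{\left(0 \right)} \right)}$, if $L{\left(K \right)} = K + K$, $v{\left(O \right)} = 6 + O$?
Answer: $26394$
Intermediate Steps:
$L{\left(K \right)} = 2 K$
$E - L{\left(v{\left(0 \right)} \right)} = 26406 - 2 \left(6 + 0\right) = 26406 - 2 \cdot 6 = 26406 - 12 = 26394$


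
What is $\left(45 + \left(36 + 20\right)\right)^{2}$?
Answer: $10201$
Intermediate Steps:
$\left(45 + \left(36 + 20\right)\right)^{2} = \left(45 + 56\right)^{2} = 101^{2} = 10201$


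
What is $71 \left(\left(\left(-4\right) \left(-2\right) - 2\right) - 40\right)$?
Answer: $-2414$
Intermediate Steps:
$71 \left(\left(\left(-4\right) \left(-2\right) - 2\right) - 40\right) = 71 \left(\left(8 - 2\right) - 40\right) = 71 \left(6 - 40\right) = 71 \left(-34\right) = -2414$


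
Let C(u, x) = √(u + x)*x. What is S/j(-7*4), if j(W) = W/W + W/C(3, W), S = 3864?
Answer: 48300/13 + 9660*I/13 ≈ 3715.4 + 743.08*I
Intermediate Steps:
C(u, x) = x*√(u + x)
j(W) = 1 + (3 + W)^(-½) (j(W) = W/W + W/((W*√(3 + W))) = 1 + W*(1/(W*√(3 + W))) = 1 + (3 + W)^(-½))
S/j(-7*4) = 3864/(1 + (3 - 7*4)^(-½)) = 3864/(1 + (3 - 28)^(-½)) = 3864/(1 + (-25)^(-½)) = 3864/(1 - I/5) = 3864*(25*(1 + I/5)/26) = 48300*(1 + I/5)/13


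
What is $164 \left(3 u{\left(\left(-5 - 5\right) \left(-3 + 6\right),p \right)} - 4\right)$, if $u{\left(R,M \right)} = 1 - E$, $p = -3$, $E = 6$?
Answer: $-3116$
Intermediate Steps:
$u{\left(R,M \right)} = -5$ ($u{\left(R,M \right)} = 1 - 6 = -5$)
$164 \left(3 u{\left(\left(-5 - 5\right) \left(-3 + 6\right),p \right)} - 4\right) = 164 \left(3 \left(-5\right) - 4\right) = 164 \left(-15 - 4\right) = 164 \left(-19\right) = -3116$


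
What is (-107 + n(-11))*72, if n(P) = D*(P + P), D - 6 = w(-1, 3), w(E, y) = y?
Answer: -21960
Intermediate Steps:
D = 9 (D = 6 + 3 = 9)
n(P) = 18*P (n(P) = 9*(P + P) = 9*(2*P) = 18*P)
(-107 + n(-11))*72 = (-107 + 18*(-11))*72 = (-107 - 198)*72 = -305*72 = -21960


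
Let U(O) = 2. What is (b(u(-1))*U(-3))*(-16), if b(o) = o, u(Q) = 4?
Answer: -128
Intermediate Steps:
(b(u(-1))*U(-3))*(-16) = (4*2)*(-16) = 8*(-16) = -128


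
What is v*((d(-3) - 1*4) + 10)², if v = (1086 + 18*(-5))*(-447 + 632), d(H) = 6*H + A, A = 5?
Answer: 9028740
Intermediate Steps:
d(H) = 5 + 6*H (d(H) = 6*H + 5 = 5 + 6*H)
v = 184260 (v = (1086 - 90)*185 = 996*185 = 184260)
v*((d(-3) - 1*4) + 10)² = 184260*(((5 + 6*(-3)) - 1*4) + 10)² = 184260*(((5 - 18) - 4) + 10)² = 184260*((-13 - 4) + 10)² = 184260*(-17 + 10)² = 184260*(-7)² = 184260*49 = 9028740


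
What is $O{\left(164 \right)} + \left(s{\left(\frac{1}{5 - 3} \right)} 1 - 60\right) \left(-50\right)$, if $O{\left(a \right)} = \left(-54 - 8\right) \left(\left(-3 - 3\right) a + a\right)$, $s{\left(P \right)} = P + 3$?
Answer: $53665$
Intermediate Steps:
$s{\left(P \right)} = 3 + P$
$O{\left(a \right)} = 310 a$ ($O{\left(a \right)} = - 62 \left(- 6 a + a\right) = - 62 \left(- 5 a\right) = 310 a$)
$O{\left(164 \right)} + \left(s{\left(\frac{1}{5 - 3} \right)} 1 - 60\right) \left(-50\right) = 310 \cdot 164 + \left(\left(3 + \frac{1}{5 - 3}\right) 1 - 60\right) \left(-50\right) = 50840 + \left(\left(3 + \frac{1}{2}\right) 1 - 60\right) \left(-50\right) = 50840 + \left(\frac{7}{2} \cdot 1 - 60\right) \left(-50\right) = 50840 + \left(\frac{7}{2} - 60\right) \left(-50\right) = 50840 - -2825 = 50840 + 2825 = 53665$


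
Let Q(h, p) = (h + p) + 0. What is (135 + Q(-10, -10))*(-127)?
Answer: -14605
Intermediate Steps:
Q(h, p) = h + p
(135 + Q(-10, -10))*(-127) = (135 + (-10 - 10))*(-127) = (135 - 20)*(-127) = 115*(-127) = -14605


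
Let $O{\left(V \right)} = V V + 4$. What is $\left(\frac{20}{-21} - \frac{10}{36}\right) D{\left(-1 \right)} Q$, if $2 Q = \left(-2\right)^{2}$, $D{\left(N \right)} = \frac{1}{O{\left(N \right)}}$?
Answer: $- \frac{31}{63} \approx -0.49206$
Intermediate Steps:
$O{\left(V \right)} = 4 + V^{2}$ ($O{\left(V \right)} = V^{2} + 4 = 4 + V^{2}$)
$D{\left(N \right)} = \frac{1}{4 + N^{2}}$
$Q = 2$ ($Q = \frac{\left(-2\right)^{2}}{2} = \frac{1}{2} \cdot 4 = 2$)
$\left(\frac{20}{-21} - \frac{10}{36}\right) D{\left(-1 \right)} Q = \frac{\frac{20}{-21} - \frac{10}{36}}{4 + \left(-1\right)^{2}} \cdot 2 = \frac{20 \left(- \frac{1}{21}\right) - \frac{5}{18}}{4 + 1} \cdot 2 = \frac{- \frac{20}{21} - \frac{5}{18}}{5} \cdot 2 = \left(- \frac{155}{126}\right) \frac{1}{5} \cdot 2 = \left(- \frac{31}{126}\right) 2 = - \frac{31}{63}$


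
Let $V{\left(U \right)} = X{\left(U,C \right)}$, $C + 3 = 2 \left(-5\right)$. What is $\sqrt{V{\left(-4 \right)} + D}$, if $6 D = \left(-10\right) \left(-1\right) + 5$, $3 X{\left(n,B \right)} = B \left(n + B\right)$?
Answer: $\frac{\sqrt{2742}}{6} \approx 8.7274$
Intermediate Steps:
$C = -13$ ($C = -3 + 2 \left(-5\right) = -3 - 10 = -13$)
$X{\left(n,B \right)} = \frac{B \left(B + n\right)}{3}$ ($X{\left(n,B \right)} = \frac{B \left(n + B\right)}{3} = \frac{B \left(B + n\right)}{3}$)
$V{\left(U \right)} = \frac{169}{3} - \frac{13 U}{3}$ ($V{\left(U \right)} = \frac{1}{3} \left(-13\right) \left(-13 + U\right) = \frac{169}{3} - \frac{13 U}{3}$)
$D = \frac{5}{2}$ ($D = \frac{\left(-10\right) \left(-1\right) + 5}{6} = \frac{10 + 5}{6} = \frac{1}{6} \cdot 15 = \frac{5}{2} \approx 2.5$)
$\sqrt{V{\left(-4 \right)} + D} = \sqrt{\left(\frac{169}{3} - - \frac{52}{3}\right) + \frac{5}{2}} = \sqrt{\left(\frac{169}{3} + \frac{52}{3}\right) + \frac{5}{2}} = \sqrt{\frac{221}{3} + \frac{5}{2}} = \sqrt{\frac{457}{6}} = \frac{\sqrt{2742}}{6}$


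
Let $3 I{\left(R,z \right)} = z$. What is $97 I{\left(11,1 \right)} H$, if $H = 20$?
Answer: $\frac{1940}{3} \approx 646.67$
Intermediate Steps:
$I{\left(R,z \right)} = \frac{z}{3}$
$97 I{\left(11,1 \right)} H = 97 \cdot \frac{1}{3} \cdot 1 \cdot 20 = 97 \cdot \frac{1}{3} \cdot 20 = \frac{97}{3} \cdot 20 = \frac{1940}{3}$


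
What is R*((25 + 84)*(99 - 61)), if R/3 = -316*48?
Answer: -188477568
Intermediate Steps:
R = -45504 (R = 3*(-316*48) = 3*(-15168) = -45504)
R*((25 + 84)*(99 - 61)) = -45504*(25 + 84)*(99 - 61) = -4959936*38 = -45504*4142 = -188477568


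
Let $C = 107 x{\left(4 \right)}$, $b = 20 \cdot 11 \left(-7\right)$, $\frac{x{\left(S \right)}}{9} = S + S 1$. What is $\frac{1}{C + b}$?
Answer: $\frac{1}{6164} \approx 0.00016223$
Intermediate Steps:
$x{\left(S \right)} = 18 S$ ($x{\left(S \right)} = 9 \left(S + S 1\right) = 9 \left(S + S\right) = 9 \cdot 2 S = 18 S$)
$b = -1540$ ($b = 220 \left(-7\right) = -1540$)
$C = 7704$ ($C = 107 \cdot 18 \cdot 4 = 107 \cdot 72 = 7704$)
$\frac{1}{C + b} = \frac{1}{7704 - 1540} = \frac{1}{6164}$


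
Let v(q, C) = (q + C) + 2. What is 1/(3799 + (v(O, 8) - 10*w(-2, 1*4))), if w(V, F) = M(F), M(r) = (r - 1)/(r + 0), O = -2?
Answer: 2/7599 ≈ 0.00026319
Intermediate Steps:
M(r) = (-1 + r)/r
w(V, F) = (-1 + F)/F
v(q, C) = 2 + C + q (v(q, C) = (C + q) + 2 = 2 + C + q)
1/(3799 + (v(O, 8) - 10*w(-2, 1*4))) = 1/(3799 + ((2 + 8 - 2) - 10*(-1 + 1*4)/(1*4))) = 1/(3799 + (8 - 10*(-1 + 4)/4)) = 1/(3799 + (8 - 5*3/2)) = 1/(3799 + (8 - 10*¾)) = 1/(3799 + (8 - 15/2)) = 1/(3799 + ½) = 1/(7599/2) = 2/7599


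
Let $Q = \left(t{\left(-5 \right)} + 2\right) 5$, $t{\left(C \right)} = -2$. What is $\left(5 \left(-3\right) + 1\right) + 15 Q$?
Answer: $-14$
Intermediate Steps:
$Q = 0$ ($Q = \left(-2 + 2\right) 5 = 0 \cdot 5 = 0$)
$\left(5 \left(-3\right) + 1\right) + 15 Q = \left(5 \left(-3\right) + 1\right) + 15 \cdot 0 = \left(-15 + 1\right) + 0 = -14 + 0 = -14$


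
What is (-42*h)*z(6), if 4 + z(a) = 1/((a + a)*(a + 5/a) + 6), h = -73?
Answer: -538083/44 ≈ -12229.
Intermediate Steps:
z(a) = -4 + 1/(6 + 2*a*(a + 5/a)) (z(a) = -4 + 1/((a + a)*(a + 5/a) + 6) = -4 + 1/((2*a)*(a + 5/a) + 6) = -4 + 1/(2*a*(a + 5/a) + 6) = -4 + 1/(6 + 2*a*(a + 5/a)))
(-42*h)*z(6) = (-42*(-73))*((-63 - 8*6**2)/(2*(8 + 6**2))) = 3066*((-63 - 8*36)/(2*(8 + 36))) = 3066*((1/2)*(-63 - 288)/44) = 3066*((1/2)*(1/44)*(-351)) = 3066*(-351/88) = -538083/44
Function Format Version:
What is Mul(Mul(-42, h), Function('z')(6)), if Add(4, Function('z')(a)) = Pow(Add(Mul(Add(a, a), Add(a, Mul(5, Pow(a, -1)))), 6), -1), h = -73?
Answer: Rational(-538083, 44) ≈ -12229.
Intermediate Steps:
Function('z')(a) = Add(-4, Pow(Add(6, Mul(2, a, Add(a, Mul(5, Pow(a, -1))))), -1)) (Function('z')(a) = Add(-4, Pow(Add(Mul(Add(a, a), Add(a, Mul(5, Pow(a, -1)))), 6), -1)) = Add(-4, Pow(Add(Mul(Mul(2, a), Add(a, Mul(5, Pow(a, -1)))), 6), -1)) = Add(-4, Pow(Add(Mul(2, a, Add(a, Mul(5, Pow(a, -1)))), 6), -1)) = Add(-4, Pow(Add(6, Mul(2, a, Add(a, Mul(5, Pow(a, -1))))), -1)))
Mul(Mul(-42, h), Function('z')(6)) = Mul(Mul(-42, -73), Mul(Rational(1, 2), Pow(Add(8, Pow(6, 2)), -1), Add(-63, Mul(-8, Pow(6, 2))))) = Mul(3066, Mul(Rational(1, 2), Pow(Add(8, 36), -1), Add(-63, Mul(-8, 36)))) = Mul(3066, Mul(Rational(1, 2), Pow(44, -1), Add(-63, -288))) = Mul(3066, Mul(Rational(1, 2), Rational(1, 44), -351)) = Mul(3066, Rational(-351, 88)) = Rational(-538083, 44)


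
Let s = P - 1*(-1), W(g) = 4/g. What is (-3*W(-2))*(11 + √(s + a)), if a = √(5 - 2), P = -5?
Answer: 66 + 6*√(-4 + √3) ≈ 66.0 + 9.0358*I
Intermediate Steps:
a = √3 ≈ 1.7320
s = -4 (s = -5 - 1*(-1) = -5 + 1 = -4)
(-3*W(-2))*(11 + √(s + a)) = (-12/(-2))*(11 + √(-4 + √3)) = (-12*(-1)/2)*(11 + √(-4 + √3)) = (-3*(-2))*(11 + √(-4 + √3)) = 6*(11 + √(-4 + √3)) = 66 + 6*√(-4 + √3)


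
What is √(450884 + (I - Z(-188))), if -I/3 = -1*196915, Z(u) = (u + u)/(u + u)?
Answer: 2*√260407 ≈ 1020.6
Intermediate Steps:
Z(u) = 1 (Z(u) = (2*u)/((2*u)) = (2*u)*(1/(2*u)) = 1)
I = 590745 (I = -(-3)*196915 = -3*(-196915) = 590745)
√(450884 + (I - Z(-188))) = √(450884 + (590745 - 1*1)) = √(450884 + (590745 - 1)) = √(450884 + 590744) = √1041628 = 2*√260407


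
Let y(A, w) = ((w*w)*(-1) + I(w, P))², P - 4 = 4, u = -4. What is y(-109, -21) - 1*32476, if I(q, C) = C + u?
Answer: 158493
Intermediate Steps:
P = 8 (P = 4 + 4 = 8)
I(q, C) = -4 + C (I(q, C) = C - 4 = -4 + C)
y(A, w) = (4 - w²)² (y(A, w) = ((w*w)*(-1) + (-4 + 8))² = (w²*(-1) + 4)² = (-w² + 4)² = (4 - w²)²)
y(-109, -21) - 1*32476 = (-4 + (-21)²)² - 1*32476 = (-4 + 441)² - 32476 = 437² - 32476 = 190969 - 32476 = 158493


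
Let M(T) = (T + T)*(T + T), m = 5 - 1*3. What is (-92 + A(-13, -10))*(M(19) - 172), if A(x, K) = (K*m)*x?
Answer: 213696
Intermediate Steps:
m = 2 (m = 5 - 3 = 2)
M(T) = 4*T**2 (M(T) = (2*T)*(2*T) = 4*T**2)
A(x, K) = 2*K*x (A(x, K) = (K*2)*x = (2*K)*x = 2*K*x)
(-92 + A(-13, -10))*(M(19) - 172) = (-92 + 2*(-10)*(-13))*(4*19**2 - 172) = (-92 + 260)*(4*361 - 172) = 168*(1444 - 172) = 168*1272 = 213696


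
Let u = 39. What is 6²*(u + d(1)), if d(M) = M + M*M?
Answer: 1476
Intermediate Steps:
d(M) = M + M²
6²*(u + d(1)) = 6²*(39 + 1*(1 + 1)) = 36*(39 + 1*2) = 36*(39 + 2) = 36*41 = 1476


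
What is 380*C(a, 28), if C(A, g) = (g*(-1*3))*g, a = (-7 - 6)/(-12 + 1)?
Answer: -893760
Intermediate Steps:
a = 13/11 (a = -13/(-11) = -13*(-1/11) = 13/11 ≈ 1.1818)
C(A, g) = -3*g² (C(A, g) = (g*(-3))*g = (-3*g)*g = -3*g²)
380*C(a, 28) = 380*(-3*28²) = 380*(-3*784) = 380*(-2352) = -893760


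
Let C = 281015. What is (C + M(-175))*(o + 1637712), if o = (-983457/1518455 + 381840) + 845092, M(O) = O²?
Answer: 271116330239978664/303691 ≈ 8.9274e+11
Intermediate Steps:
o = 1863040046603/1518455 (o = (-983457*1/1518455 + 381840) + 845092 = (-983457/1518455 + 381840) + 845092 = 579805873743/1518455 + 845092 = 1863040046603/1518455 ≈ 1.2269e+6)
(C + M(-175))*(o + 1637712) = (281015 + (-175)²)*(1863040046603/1518455 + 1637712) = (281015 + 30625)*(4349832021563/1518455) = 311640*(4349832021563/1518455) = 271116330239978664/303691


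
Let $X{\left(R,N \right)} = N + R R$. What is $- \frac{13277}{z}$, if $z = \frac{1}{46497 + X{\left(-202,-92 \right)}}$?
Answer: $-1157873893$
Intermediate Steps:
$X{\left(R,N \right)} = N + R^{2}$
$z = \frac{1}{87209}$ ($z = \frac{1}{46497 - \left(92 - \left(-202\right)^{2}\right)} = \frac{1}{46497 + \left(-92 + 40804\right)} = \frac{1}{46497 + 40712} = \frac{1}{87209} \approx 1.1467 \cdot 10^{-5}$)
$- \frac{13277}{z} = - 13277 \frac{1}{\frac{1}{87209}} = \left(-13277\right) 87209 = -1157873893$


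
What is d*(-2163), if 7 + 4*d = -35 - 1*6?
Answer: 25956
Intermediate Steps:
d = -12 (d = -7/4 + (-35 - 1*6)/4 = -7/4 + (-35 - 6)/4 = -7/4 + (1/4)*(-41) = -7/4 - 41/4 = -12)
d*(-2163) = -12*(-2163) = 25956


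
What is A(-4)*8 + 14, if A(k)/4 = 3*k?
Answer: -370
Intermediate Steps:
A(k) = 12*k (A(k) = 4*(3*k) = 12*k)
A(-4)*8 + 14 = (12*(-4))*8 + 14 = -48*8 + 14 = -384 + 14 = -370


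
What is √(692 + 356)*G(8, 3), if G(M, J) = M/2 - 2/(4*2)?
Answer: 15*√262/2 ≈ 121.40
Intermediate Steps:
G(M, J) = -¼ + M/2 (G(M, J) = M*(½) - 2/8 = M/2 - 2*⅛ = M/2 - ¼ = -¼ + M/2)
√(692 + 356)*G(8, 3) = √(692 + 356)*(-¼ + (½)*8) = √1048*(-¼ + 4) = (2*√262)*(15/4) = 15*√262/2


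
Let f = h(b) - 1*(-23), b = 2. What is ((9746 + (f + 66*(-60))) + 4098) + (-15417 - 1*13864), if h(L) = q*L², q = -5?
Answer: -19394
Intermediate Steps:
h(L) = -5*L²
f = 3 (f = -5*2² - 1*(-23) = -5*4 + 23 = -20 + 23 = 3)
((9746 + (f + 66*(-60))) + 4098) + (-15417 - 1*13864) = ((9746 + (3 + 66*(-60))) + 4098) + (-15417 - 1*13864) = ((9746 + (3 - 3960)) + 4098) + (-15417 - 13864) = ((9746 - 3957) + 4098) - 29281 = (5789 + 4098) - 29281 = 9887 - 29281 = -19394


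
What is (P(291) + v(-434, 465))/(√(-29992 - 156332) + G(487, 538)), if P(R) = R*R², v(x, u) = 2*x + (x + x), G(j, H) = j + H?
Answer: 25256445875/1236949 - 49280870*I*√46581/1236949 ≈ 20418.0 - 8598.7*I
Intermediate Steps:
G(j, H) = H + j
v(x, u) = 4*x (v(x, u) = 2*x + 2*x = 4*x)
P(R) = R³
(P(291) + v(-434, 465))/(√(-29992 - 156332) + G(487, 538)) = (291³ + 4*(-434))/(√(-29992 - 156332) + (538 + 487)) = (24642171 - 1736)/(√(-186324) + 1025) = 24640435/(2*I*√46581 + 1025) = 24640435/(1025 + 2*I*√46581)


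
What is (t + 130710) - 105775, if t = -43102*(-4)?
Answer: 197343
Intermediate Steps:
t = 172408
(t + 130710) - 105775 = (172408 + 130710) - 105775 = 303118 - 105775 = 197343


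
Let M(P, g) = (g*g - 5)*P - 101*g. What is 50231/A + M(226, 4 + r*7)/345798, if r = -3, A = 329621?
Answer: 13030710953/37994094186 ≈ 0.34297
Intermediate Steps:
M(P, g) = -101*g + P*(-5 + g²) (M(P, g) = (g² - 5)*P - 101*g = (-5 + g²)*P - 101*g = P*(-5 + g²) - 101*g = -101*g + P*(-5 + g²))
50231/A + M(226, 4 + r*7)/345798 = 50231/329621 + (-101*(4 - 3*7) - 5*226 + 226*(4 - 3*7)²)/345798 = 50231*(1/329621) + (-101*(4 - 21) - 1130 + 226*(4 - 21)²)*(1/345798) = 50231/329621 + (-101*(-17) - 1130 + 226*(-17)²)*(1/345798) = 50231/329621 + (1717 - 1130 + 226*289)*(1/345798) = 50231/329621 + (1717 - 1130 + 65314)*(1/345798) = 50231/329621 + 65901*(1/345798) = 50231/329621 + 21967/115266 = 13030710953/37994094186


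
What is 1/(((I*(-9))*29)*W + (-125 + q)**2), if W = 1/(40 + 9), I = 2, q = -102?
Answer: 49/2524399 ≈ 1.9411e-5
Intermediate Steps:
W = 1/49 ≈ 0.020408
1/(((I*(-9))*29)*W + (-125 + q)**2) = 1/(((2*(-9))*29)*(1/49) + (-125 - 102)**2) = 1/(-18*29*(1/49) + (-227)**2) = 1/(-522*1/49 + 51529) = 1/(-522/49 + 51529) = 1/(2524399/49) = 49/2524399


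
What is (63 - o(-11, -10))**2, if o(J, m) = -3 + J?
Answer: 5929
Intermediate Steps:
(63 - o(-11, -10))**2 = (63 - (-3 - 11))**2 = (63 - 1*(-14))**2 = (63 + 14)**2 = 77**2 = 5929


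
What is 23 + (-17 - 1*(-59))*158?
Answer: 6659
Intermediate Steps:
23 + (-17 - 1*(-59))*158 = 23 + (-17 + 59)*158 = 23 + 42*158 = 23 + 6636 = 6659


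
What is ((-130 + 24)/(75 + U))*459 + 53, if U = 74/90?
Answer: -1004297/1706 ≈ -588.69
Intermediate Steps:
U = 37/45 (U = 74*(1/90) = 37/45 ≈ 0.82222)
((-130 + 24)/(75 + U))*459 + 53 = ((-130 + 24)/(75 + 37/45))*459 + 53 = -106/3412/45*459 + 53 = -106*45/3412*459 + 53 = -2385/1706*459 + 53 = -1094715/1706 + 53 = -1004297/1706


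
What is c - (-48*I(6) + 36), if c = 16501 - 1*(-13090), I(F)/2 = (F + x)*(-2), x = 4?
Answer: 27635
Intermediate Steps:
I(F) = -16 - 4*F (I(F) = 2*((F + 4)*(-2)) = 2*((4 + F)*(-2)) = 2*(-8 - 2*F) = -16 - 4*F)
c = 29591 (c = 16501 + 13090 = 29591)
c - (-48*I(6) + 36) = 29591 - (-48*(-16 - 4*6) + 36) = 29591 - (-48*(-16 - 24) + 36) = 29591 - (-48*(-40) + 36) = 29591 - (1920 + 36) = 29591 - 1*1956 = 29591 - 1956 = 27635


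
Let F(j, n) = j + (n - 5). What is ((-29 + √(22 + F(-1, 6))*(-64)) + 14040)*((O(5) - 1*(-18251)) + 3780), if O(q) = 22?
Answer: 308984583 - 1411392*√22 ≈ 3.0236e+8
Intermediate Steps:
F(j, n) = -5 + j + n (F(j, n) = j + (-5 + n) = -5 + j + n)
((-29 + √(22 + F(-1, 6))*(-64)) + 14040)*((O(5) - 1*(-18251)) + 3780) = ((-29 + √(22 + (-5 - 1 + 6))*(-64)) + 14040)*((22 - 1*(-18251)) + 3780) = ((-29 + √(22 + 0)*(-64)) + 14040)*((22 + 18251) + 3780) = ((-29 + √22*(-64)) + 14040)*(18273 + 3780) = ((-29 - 64*√22) + 14040)*22053 = (14011 - 64*√22)*22053 = 308984583 - 1411392*√22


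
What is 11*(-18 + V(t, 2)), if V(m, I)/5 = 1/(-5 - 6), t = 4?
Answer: -203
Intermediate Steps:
V(m, I) = -5/11 (V(m, I) = 5/(-5 - 6) = 5/(-11) = 5*(-1/11) = -5/11)
11*(-18 + V(t, 2)) = 11*(-18 - 5/11) = 11*(-203/11) = -203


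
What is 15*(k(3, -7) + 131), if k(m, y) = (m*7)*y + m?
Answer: -195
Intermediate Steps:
k(m, y) = m + 7*m*y (k(m, y) = (7*m)*y + m = 7*m*y + m = m + 7*m*y)
15*(k(3, -7) + 131) = 15*(3*(1 + 7*(-7)) + 131) = 15*(3*(1 - 49) + 131) = 15*(3*(-48) + 131) = 15*(-144 + 131) = 15*(-13) = -195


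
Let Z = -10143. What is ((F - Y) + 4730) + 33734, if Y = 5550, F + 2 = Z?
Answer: 22769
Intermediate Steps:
F = -10145 (F = -2 - 10143 = -10145)
((F - Y) + 4730) + 33734 = ((-10145 - 1*5550) + 4730) + 33734 = ((-10145 - 5550) + 4730) + 33734 = (-15695 + 4730) + 33734 = -10965 + 33734 = 22769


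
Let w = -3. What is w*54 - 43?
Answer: -205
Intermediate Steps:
w*54 - 43 = -3*54 - 43 = -162 - 43 = -205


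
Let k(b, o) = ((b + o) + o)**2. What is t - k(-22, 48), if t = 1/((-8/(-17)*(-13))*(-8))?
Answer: -4556015/832 ≈ -5476.0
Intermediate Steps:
k(b, o) = (b + 2*o)**2
t = 17/832 (t = 1/((-8*(-1/17)*(-13))*(-8)) = 1/(((8/17)*(-13))*(-8)) = 1/(-104/17*(-8)) = 1/(832/17) = 17/832 ≈ 0.020433)
t - k(-22, 48) = 17/832 - (-22 + 2*48)**2 = 17/832 - (-22 + 96)**2 = 17/832 - 1*74**2 = 17/832 - 1*5476 = 17/832 - 5476 = -4556015/832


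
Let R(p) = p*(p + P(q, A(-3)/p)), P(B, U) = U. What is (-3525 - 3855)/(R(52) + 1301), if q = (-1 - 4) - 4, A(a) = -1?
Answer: -1845/1001 ≈ -1.8432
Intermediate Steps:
q = -9 (q = -5 - 4 = -9)
R(p) = p*(p - 1/p)
(-3525 - 3855)/(R(52) + 1301) = (-3525 - 3855)/((-1 + 52²) + 1301) = -7380/((-1 + 2704) + 1301) = -7380/(2703 + 1301) = -7380/4004 = -7380*1/4004 = -1845/1001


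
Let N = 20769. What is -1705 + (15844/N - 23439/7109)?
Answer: -252111999400/147646821 ≈ -1707.5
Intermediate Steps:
-1705 + (15844/N - 23439/7109) = -1705 + (15844/20769 - 23439/7109) = -1705 - 374169595/147646821 = -252111999400/147646821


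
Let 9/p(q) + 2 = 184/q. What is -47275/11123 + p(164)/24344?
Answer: -4603906443/1083113248 ≈ -4.2506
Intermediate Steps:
p(q) = 9/(-2 + 184/q)
-47275/11123 + p(164)/24344 = -47275/11123 - 9*164/(-184 + 2*164)/24344 = -47275*1/11123 - 9*164/(-184 + 328)*(1/24344) = -47275/11123 - 9*164/144*(1/24344) = -47275/11123 - 9*164*1/144*(1/24344) = -47275/11123 - 41/4*1/24344 = -47275/11123 - 41/97376 = -4603906443/1083113248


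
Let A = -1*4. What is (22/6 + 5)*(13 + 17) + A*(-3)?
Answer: 272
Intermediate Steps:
A = -4
(22/6 + 5)*(13 + 17) + A*(-3) = (22/6 + 5)*(13 + 17) - 4*(-3) = (22*(⅙) + 5)*30 + 12 = (11/3 + 5)*30 + 12 = (26/3)*30 + 12 = 260 + 12 = 272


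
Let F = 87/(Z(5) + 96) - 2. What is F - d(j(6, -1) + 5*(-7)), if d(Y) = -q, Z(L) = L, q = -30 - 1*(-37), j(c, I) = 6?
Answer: 592/101 ≈ 5.8614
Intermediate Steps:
q = 7 (q = -30 + 37 = 7)
F = -115/101 (F = 87/(5 + 96) - 2 = 87/101 - 2 = -115/101 ≈ -1.1386)
d(Y) = -7 (d(Y) = -1*7 = -7)
F - d(j(6, -1) + 5*(-7)) = -115/101 - 1*(-7) = -115/101 + 7 = 592/101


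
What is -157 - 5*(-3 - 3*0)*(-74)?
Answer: -1267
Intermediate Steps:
-157 - 5*(-3 - 3*0)*(-74) = -157 - 5*(-3 + 0)*(-74) = -157 - 5*(-3)*(-74) = -157 + 15*(-74) = -157 - 1110 = -1267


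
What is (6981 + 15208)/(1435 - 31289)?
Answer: -22189/29854 ≈ -0.74325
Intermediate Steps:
(6981 + 15208)/(1435 - 31289) = 22189/(-29854) = 22189*(-1/29854) = -22189/29854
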